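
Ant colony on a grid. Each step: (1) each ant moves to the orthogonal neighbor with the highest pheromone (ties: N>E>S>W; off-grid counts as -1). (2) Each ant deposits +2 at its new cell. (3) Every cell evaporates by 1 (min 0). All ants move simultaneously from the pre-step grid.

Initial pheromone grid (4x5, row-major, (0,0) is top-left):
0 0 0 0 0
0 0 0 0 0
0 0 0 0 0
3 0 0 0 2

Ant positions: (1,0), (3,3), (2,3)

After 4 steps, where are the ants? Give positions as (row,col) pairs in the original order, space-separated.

Step 1: ant0:(1,0)->N->(0,0) | ant1:(3,3)->E->(3,4) | ant2:(2,3)->N->(1,3)
  grid max=3 at (3,4)
Step 2: ant0:(0,0)->E->(0,1) | ant1:(3,4)->N->(2,4) | ant2:(1,3)->N->(0,3)
  grid max=2 at (3,4)
Step 3: ant0:(0,1)->E->(0,2) | ant1:(2,4)->S->(3,4) | ant2:(0,3)->E->(0,4)
  grid max=3 at (3,4)
Step 4: ant0:(0,2)->E->(0,3) | ant1:(3,4)->N->(2,4) | ant2:(0,4)->S->(1,4)
  grid max=2 at (3,4)

(0,3) (2,4) (1,4)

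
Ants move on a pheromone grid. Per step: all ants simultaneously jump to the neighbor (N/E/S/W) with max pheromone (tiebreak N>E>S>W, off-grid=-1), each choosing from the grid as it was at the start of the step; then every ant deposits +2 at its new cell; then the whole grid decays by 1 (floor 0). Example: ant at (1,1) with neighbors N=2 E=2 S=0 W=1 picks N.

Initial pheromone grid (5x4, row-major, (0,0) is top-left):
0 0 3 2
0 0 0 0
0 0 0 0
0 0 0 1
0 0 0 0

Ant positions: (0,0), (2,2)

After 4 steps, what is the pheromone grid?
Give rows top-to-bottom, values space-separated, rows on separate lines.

After step 1: ants at (0,1),(1,2)
  0 1 2 1
  0 0 1 0
  0 0 0 0
  0 0 0 0
  0 0 0 0
After step 2: ants at (0,2),(0,2)
  0 0 5 0
  0 0 0 0
  0 0 0 0
  0 0 0 0
  0 0 0 0
After step 3: ants at (0,3),(0,3)
  0 0 4 3
  0 0 0 0
  0 0 0 0
  0 0 0 0
  0 0 0 0
After step 4: ants at (0,2),(0,2)
  0 0 7 2
  0 0 0 0
  0 0 0 0
  0 0 0 0
  0 0 0 0

0 0 7 2
0 0 0 0
0 0 0 0
0 0 0 0
0 0 0 0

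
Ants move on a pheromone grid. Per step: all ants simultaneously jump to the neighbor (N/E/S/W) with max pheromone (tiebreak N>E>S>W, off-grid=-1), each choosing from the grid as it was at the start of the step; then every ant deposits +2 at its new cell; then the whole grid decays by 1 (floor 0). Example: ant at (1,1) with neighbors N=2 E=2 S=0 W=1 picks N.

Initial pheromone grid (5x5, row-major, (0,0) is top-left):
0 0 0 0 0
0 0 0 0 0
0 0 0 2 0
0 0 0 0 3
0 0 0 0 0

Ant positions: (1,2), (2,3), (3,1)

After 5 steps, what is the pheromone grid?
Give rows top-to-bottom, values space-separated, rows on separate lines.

After step 1: ants at (0,2),(1,3),(2,1)
  0 0 1 0 0
  0 0 0 1 0
  0 1 0 1 0
  0 0 0 0 2
  0 0 0 0 0
After step 2: ants at (0,3),(2,3),(1,1)
  0 0 0 1 0
  0 1 0 0 0
  0 0 0 2 0
  0 0 0 0 1
  0 0 0 0 0
After step 3: ants at (0,4),(1,3),(0,1)
  0 1 0 0 1
  0 0 0 1 0
  0 0 0 1 0
  0 0 0 0 0
  0 0 0 0 0
After step 4: ants at (1,4),(2,3),(0,2)
  0 0 1 0 0
  0 0 0 0 1
  0 0 0 2 0
  0 0 0 0 0
  0 0 0 0 0
After step 5: ants at (0,4),(1,3),(0,3)
  0 0 0 1 1
  0 0 0 1 0
  0 0 0 1 0
  0 0 0 0 0
  0 0 0 0 0

0 0 0 1 1
0 0 0 1 0
0 0 0 1 0
0 0 0 0 0
0 0 0 0 0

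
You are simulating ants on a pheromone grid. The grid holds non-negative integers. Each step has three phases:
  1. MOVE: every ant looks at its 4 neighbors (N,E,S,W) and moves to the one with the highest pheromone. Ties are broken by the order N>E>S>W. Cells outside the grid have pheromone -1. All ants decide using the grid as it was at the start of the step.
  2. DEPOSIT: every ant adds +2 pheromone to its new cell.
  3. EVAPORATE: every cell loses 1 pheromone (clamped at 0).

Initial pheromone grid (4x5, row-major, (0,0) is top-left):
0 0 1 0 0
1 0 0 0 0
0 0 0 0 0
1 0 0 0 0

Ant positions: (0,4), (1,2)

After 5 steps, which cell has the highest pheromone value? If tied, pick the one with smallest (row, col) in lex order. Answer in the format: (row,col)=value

Step 1: ant0:(0,4)->S->(1,4) | ant1:(1,2)->N->(0,2)
  grid max=2 at (0,2)
Step 2: ant0:(1,4)->N->(0,4) | ant1:(0,2)->E->(0,3)
  grid max=1 at (0,2)
Step 3: ant0:(0,4)->W->(0,3) | ant1:(0,3)->E->(0,4)
  grid max=2 at (0,3)
Step 4: ant0:(0,3)->E->(0,4) | ant1:(0,4)->W->(0,3)
  grid max=3 at (0,3)
Step 5: ant0:(0,4)->W->(0,3) | ant1:(0,3)->E->(0,4)
  grid max=4 at (0,3)
Final grid:
  0 0 0 4 4
  0 0 0 0 0
  0 0 0 0 0
  0 0 0 0 0
Max pheromone 4 at (0,3)

Answer: (0,3)=4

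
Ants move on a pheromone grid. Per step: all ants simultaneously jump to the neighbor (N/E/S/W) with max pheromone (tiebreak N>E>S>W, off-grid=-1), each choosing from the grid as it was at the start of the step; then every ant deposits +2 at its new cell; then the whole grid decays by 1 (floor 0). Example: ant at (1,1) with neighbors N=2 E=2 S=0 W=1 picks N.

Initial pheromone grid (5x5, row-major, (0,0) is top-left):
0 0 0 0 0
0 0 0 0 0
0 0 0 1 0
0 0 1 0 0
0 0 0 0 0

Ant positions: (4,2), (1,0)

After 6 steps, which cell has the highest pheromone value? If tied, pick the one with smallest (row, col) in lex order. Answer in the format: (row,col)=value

Answer: (1,4)=1

Derivation:
Step 1: ant0:(4,2)->N->(3,2) | ant1:(1,0)->N->(0,0)
  grid max=2 at (3,2)
Step 2: ant0:(3,2)->N->(2,2) | ant1:(0,0)->E->(0,1)
  grid max=1 at (0,1)
Step 3: ant0:(2,2)->S->(3,2) | ant1:(0,1)->E->(0,2)
  grid max=2 at (3,2)
Step 4: ant0:(3,2)->N->(2,2) | ant1:(0,2)->E->(0,3)
  grid max=1 at (0,3)
Step 5: ant0:(2,2)->S->(3,2) | ant1:(0,3)->E->(0,4)
  grid max=2 at (3,2)
Step 6: ant0:(3,2)->N->(2,2) | ant1:(0,4)->S->(1,4)
  grid max=1 at (1,4)
Final grid:
  0 0 0 0 0
  0 0 0 0 1
  0 0 1 0 0
  0 0 1 0 0
  0 0 0 0 0
Max pheromone 1 at (1,4)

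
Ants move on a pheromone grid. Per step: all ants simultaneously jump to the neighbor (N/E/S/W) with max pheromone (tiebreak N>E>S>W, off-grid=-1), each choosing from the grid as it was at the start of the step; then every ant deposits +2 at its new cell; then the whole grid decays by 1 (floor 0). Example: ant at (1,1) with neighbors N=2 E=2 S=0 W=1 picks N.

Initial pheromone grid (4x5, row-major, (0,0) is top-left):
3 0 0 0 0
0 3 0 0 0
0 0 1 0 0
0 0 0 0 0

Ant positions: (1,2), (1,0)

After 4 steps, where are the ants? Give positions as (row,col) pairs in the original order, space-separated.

Step 1: ant0:(1,2)->W->(1,1) | ant1:(1,0)->N->(0,0)
  grid max=4 at (0,0)
Step 2: ant0:(1,1)->N->(0,1) | ant1:(0,0)->E->(0,1)
  grid max=3 at (0,0)
Step 3: ant0:(0,1)->S->(1,1) | ant1:(0,1)->S->(1,1)
  grid max=6 at (1,1)
Step 4: ant0:(1,1)->N->(0,1) | ant1:(1,1)->N->(0,1)
  grid max=5 at (0,1)

(0,1) (0,1)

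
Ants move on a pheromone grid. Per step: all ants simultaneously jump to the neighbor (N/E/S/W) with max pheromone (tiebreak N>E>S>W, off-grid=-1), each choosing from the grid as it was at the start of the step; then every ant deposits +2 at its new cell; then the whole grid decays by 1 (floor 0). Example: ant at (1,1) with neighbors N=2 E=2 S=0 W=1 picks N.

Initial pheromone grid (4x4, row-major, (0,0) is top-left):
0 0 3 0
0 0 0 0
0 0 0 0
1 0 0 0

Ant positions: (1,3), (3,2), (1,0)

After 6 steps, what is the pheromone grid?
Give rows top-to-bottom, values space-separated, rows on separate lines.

After step 1: ants at (0,3),(2,2),(0,0)
  1 0 2 1
  0 0 0 0
  0 0 1 0
  0 0 0 0
After step 2: ants at (0,2),(1,2),(0,1)
  0 1 3 0
  0 0 1 0
  0 0 0 0
  0 0 0 0
After step 3: ants at (1,2),(0,2),(0,2)
  0 0 6 0
  0 0 2 0
  0 0 0 0
  0 0 0 0
After step 4: ants at (0,2),(1,2),(1,2)
  0 0 7 0
  0 0 5 0
  0 0 0 0
  0 0 0 0
After step 5: ants at (1,2),(0,2),(0,2)
  0 0 10 0
  0 0 6 0
  0 0 0 0
  0 0 0 0
After step 6: ants at (0,2),(1,2),(1,2)
  0 0 11 0
  0 0 9 0
  0 0 0 0
  0 0 0 0

0 0 11 0
0 0 9 0
0 0 0 0
0 0 0 0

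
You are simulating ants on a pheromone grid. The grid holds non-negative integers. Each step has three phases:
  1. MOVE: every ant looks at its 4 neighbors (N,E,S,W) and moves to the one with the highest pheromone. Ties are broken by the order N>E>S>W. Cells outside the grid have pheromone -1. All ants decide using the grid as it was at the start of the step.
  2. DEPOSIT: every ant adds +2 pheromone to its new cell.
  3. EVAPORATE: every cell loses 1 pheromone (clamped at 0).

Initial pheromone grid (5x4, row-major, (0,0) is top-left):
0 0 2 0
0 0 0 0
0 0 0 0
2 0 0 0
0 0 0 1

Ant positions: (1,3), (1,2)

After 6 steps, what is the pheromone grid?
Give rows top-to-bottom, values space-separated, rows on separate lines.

After step 1: ants at (0,3),(0,2)
  0 0 3 1
  0 0 0 0
  0 0 0 0
  1 0 0 0
  0 0 0 0
After step 2: ants at (0,2),(0,3)
  0 0 4 2
  0 0 0 0
  0 0 0 0
  0 0 0 0
  0 0 0 0
After step 3: ants at (0,3),(0,2)
  0 0 5 3
  0 0 0 0
  0 0 0 0
  0 0 0 0
  0 0 0 0
After step 4: ants at (0,2),(0,3)
  0 0 6 4
  0 0 0 0
  0 0 0 0
  0 0 0 0
  0 0 0 0
After step 5: ants at (0,3),(0,2)
  0 0 7 5
  0 0 0 0
  0 0 0 0
  0 0 0 0
  0 0 0 0
After step 6: ants at (0,2),(0,3)
  0 0 8 6
  0 0 0 0
  0 0 0 0
  0 0 0 0
  0 0 0 0

0 0 8 6
0 0 0 0
0 0 0 0
0 0 0 0
0 0 0 0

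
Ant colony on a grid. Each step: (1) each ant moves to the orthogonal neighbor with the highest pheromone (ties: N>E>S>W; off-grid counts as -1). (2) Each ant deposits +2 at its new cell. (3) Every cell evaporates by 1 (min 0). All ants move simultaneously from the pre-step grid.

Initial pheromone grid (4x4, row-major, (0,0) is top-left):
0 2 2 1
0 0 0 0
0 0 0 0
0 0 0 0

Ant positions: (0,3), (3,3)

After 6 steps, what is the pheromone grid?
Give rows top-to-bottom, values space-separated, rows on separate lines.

After step 1: ants at (0,2),(2,3)
  0 1 3 0
  0 0 0 0
  0 0 0 1
  0 0 0 0
After step 2: ants at (0,1),(1,3)
  0 2 2 0
  0 0 0 1
  0 0 0 0
  0 0 0 0
After step 3: ants at (0,2),(0,3)
  0 1 3 1
  0 0 0 0
  0 0 0 0
  0 0 0 0
After step 4: ants at (0,3),(0,2)
  0 0 4 2
  0 0 0 0
  0 0 0 0
  0 0 0 0
After step 5: ants at (0,2),(0,3)
  0 0 5 3
  0 0 0 0
  0 0 0 0
  0 0 0 0
After step 6: ants at (0,3),(0,2)
  0 0 6 4
  0 0 0 0
  0 0 0 0
  0 0 0 0

0 0 6 4
0 0 0 0
0 0 0 0
0 0 0 0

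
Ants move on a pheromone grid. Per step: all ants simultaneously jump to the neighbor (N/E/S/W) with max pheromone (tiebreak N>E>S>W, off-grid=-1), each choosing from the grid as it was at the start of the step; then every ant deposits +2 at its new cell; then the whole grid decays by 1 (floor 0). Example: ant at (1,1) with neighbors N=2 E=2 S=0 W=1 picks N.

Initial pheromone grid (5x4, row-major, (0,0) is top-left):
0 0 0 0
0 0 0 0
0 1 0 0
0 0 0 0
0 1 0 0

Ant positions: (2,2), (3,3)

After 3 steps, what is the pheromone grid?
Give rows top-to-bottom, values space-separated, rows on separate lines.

After step 1: ants at (2,1),(2,3)
  0 0 0 0
  0 0 0 0
  0 2 0 1
  0 0 0 0
  0 0 0 0
After step 2: ants at (1,1),(1,3)
  0 0 0 0
  0 1 0 1
  0 1 0 0
  0 0 0 0
  0 0 0 0
After step 3: ants at (2,1),(0,3)
  0 0 0 1
  0 0 0 0
  0 2 0 0
  0 0 0 0
  0 0 0 0

0 0 0 1
0 0 0 0
0 2 0 0
0 0 0 0
0 0 0 0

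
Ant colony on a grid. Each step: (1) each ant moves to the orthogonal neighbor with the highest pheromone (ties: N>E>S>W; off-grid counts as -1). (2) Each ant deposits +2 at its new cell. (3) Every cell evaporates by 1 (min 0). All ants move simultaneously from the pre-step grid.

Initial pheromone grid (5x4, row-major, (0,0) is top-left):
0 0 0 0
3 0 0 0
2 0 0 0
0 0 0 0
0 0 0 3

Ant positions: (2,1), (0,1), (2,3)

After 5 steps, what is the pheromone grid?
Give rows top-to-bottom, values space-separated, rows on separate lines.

After step 1: ants at (2,0),(0,2),(1,3)
  0 0 1 0
  2 0 0 1
  3 0 0 0
  0 0 0 0
  0 0 0 2
After step 2: ants at (1,0),(0,3),(0,3)
  0 0 0 3
  3 0 0 0
  2 0 0 0
  0 0 0 0
  0 0 0 1
After step 3: ants at (2,0),(1,3),(1,3)
  0 0 0 2
  2 0 0 3
  3 0 0 0
  0 0 0 0
  0 0 0 0
After step 4: ants at (1,0),(0,3),(0,3)
  0 0 0 5
  3 0 0 2
  2 0 0 0
  0 0 0 0
  0 0 0 0
After step 5: ants at (2,0),(1,3),(1,3)
  0 0 0 4
  2 0 0 5
  3 0 0 0
  0 0 0 0
  0 0 0 0

0 0 0 4
2 0 0 5
3 0 0 0
0 0 0 0
0 0 0 0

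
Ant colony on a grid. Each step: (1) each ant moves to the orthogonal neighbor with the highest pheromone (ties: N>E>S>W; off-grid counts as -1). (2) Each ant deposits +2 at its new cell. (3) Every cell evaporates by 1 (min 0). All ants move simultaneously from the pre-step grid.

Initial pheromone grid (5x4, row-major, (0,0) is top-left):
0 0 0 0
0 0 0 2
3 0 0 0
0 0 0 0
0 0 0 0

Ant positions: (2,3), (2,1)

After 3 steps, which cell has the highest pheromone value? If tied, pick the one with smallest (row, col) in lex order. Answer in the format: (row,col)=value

Step 1: ant0:(2,3)->N->(1,3) | ant1:(2,1)->W->(2,0)
  grid max=4 at (2,0)
Step 2: ant0:(1,3)->N->(0,3) | ant1:(2,0)->N->(1,0)
  grid max=3 at (2,0)
Step 3: ant0:(0,3)->S->(1,3) | ant1:(1,0)->S->(2,0)
  grid max=4 at (2,0)
Final grid:
  0 0 0 0
  0 0 0 3
  4 0 0 0
  0 0 0 0
  0 0 0 0
Max pheromone 4 at (2,0)

Answer: (2,0)=4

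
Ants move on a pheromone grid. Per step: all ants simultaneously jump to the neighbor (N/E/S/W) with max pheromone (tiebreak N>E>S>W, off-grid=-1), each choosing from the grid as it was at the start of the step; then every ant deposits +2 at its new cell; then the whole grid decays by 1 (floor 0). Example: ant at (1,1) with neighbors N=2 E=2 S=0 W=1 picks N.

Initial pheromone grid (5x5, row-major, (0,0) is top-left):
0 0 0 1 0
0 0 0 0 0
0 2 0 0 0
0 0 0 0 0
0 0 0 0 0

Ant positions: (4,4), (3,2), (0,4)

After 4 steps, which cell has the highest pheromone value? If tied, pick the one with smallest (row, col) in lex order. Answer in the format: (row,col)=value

Answer: (0,4)=3

Derivation:
Step 1: ant0:(4,4)->N->(3,4) | ant1:(3,2)->N->(2,2) | ant2:(0,4)->W->(0,3)
  grid max=2 at (0,3)
Step 2: ant0:(3,4)->N->(2,4) | ant1:(2,2)->W->(2,1) | ant2:(0,3)->E->(0,4)
  grid max=2 at (2,1)
Step 3: ant0:(2,4)->N->(1,4) | ant1:(2,1)->N->(1,1) | ant2:(0,4)->W->(0,3)
  grid max=2 at (0,3)
Step 4: ant0:(1,4)->N->(0,4) | ant1:(1,1)->S->(2,1) | ant2:(0,3)->E->(0,4)
  grid max=3 at (0,4)
Final grid:
  0 0 0 1 3
  0 0 0 0 0
  0 2 0 0 0
  0 0 0 0 0
  0 0 0 0 0
Max pheromone 3 at (0,4)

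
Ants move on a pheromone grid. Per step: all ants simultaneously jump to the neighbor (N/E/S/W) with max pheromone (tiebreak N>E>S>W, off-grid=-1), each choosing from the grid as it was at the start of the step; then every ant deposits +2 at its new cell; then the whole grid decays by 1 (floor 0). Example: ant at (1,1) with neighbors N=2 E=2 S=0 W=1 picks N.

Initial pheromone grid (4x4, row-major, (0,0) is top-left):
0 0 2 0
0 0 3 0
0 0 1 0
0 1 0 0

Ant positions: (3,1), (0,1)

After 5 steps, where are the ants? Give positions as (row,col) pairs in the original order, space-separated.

Step 1: ant0:(3,1)->N->(2,1) | ant1:(0,1)->E->(0,2)
  grid max=3 at (0,2)
Step 2: ant0:(2,1)->N->(1,1) | ant1:(0,2)->S->(1,2)
  grid max=3 at (1,2)
Step 3: ant0:(1,1)->E->(1,2) | ant1:(1,2)->N->(0,2)
  grid max=4 at (1,2)
Step 4: ant0:(1,2)->N->(0,2) | ant1:(0,2)->S->(1,2)
  grid max=5 at (1,2)
Step 5: ant0:(0,2)->S->(1,2) | ant1:(1,2)->N->(0,2)
  grid max=6 at (1,2)

(1,2) (0,2)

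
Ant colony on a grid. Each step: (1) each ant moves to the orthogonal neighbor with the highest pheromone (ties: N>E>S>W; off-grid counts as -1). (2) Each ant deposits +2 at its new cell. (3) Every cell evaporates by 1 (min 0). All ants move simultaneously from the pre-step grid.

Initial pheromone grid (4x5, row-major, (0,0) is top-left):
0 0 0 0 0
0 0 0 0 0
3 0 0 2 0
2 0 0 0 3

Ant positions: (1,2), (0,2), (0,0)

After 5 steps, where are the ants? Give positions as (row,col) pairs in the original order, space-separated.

Step 1: ant0:(1,2)->N->(0,2) | ant1:(0,2)->E->(0,3) | ant2:(0,0)->E->(0,1)
  grid max=2 at (2,0)
Step 2: ant0:(0,2)->E->(0,3) | ant1:(0,3)->W->(0,2) | ant2:(0,1)->E->(0,2)
  grid max=4 at (0,2)
Step 3: ant0:(0,3)->W->(0,2) | ant1:(0,2)->E->(0,3) | ant2:(0,2)->E->(0,3)
  grid max=5 at (0,2)
Step 4: ant0:(0,2)->E->(0,3) | ant1:(0,3)->W->(0,2) | ant2:(0,3)->W->(0,2)
  grid max=8 at (0,2)
Step 5: ant0:(0,3)->W->(0,2) | ant1:(0,2)->E->(0,3) | ant2:(0,2)->E->(0,3)
  grid max=9 at (0,2)

(0,2) (0,3) (0,3)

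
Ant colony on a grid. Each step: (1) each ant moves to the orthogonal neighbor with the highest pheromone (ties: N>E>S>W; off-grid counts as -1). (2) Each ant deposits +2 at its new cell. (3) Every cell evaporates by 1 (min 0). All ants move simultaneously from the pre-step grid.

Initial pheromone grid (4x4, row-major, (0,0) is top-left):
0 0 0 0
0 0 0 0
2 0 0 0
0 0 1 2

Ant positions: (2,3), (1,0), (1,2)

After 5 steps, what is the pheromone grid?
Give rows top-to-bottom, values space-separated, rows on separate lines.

After step 1: ants at (3,3),(2,0),(0,2)
  0 0 1 0
  0 0 0 0
  3 0 0 0
  0 0 0 3
After step 2: ants at (2,3),(1,0),(0,3)
  0 0 0 1
  1 0 0 0
  2 0 0 1
  0 0 0 2
After step 3: ants at (3,3),(2,0),(1,3)
  0 0 0 0
  0 0 0 1
  3 0 0 0
  0 0 0 3
After step 4: ants at (2,3),(1,0),(0,3)
  0 0 0 1
  1 0 0 0
  2 0 0 1
  0 0 0 2
After step 5: ants at (3,3),(2,0),(1,3)
  0 0 0 0
  0 0 0 1
  3 0 0 0
  0 0 0 3

0 0 0 0
0 0 0 1
3 0 0 0
0 0 0 3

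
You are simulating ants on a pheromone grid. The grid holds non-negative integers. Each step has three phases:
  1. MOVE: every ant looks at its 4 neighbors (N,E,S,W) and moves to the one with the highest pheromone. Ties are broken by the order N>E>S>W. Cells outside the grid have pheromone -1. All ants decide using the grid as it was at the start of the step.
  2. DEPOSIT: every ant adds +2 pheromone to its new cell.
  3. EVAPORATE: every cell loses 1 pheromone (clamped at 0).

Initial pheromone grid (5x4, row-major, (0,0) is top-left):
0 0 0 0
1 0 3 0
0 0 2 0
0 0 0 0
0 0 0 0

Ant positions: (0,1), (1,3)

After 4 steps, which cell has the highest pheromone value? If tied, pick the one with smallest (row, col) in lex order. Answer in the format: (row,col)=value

Step 1: ant0:(0,1)->E->(0,2) | ant1:(1,3)->W->(1,2)
  grid max=4 at (1,2)
Step 2: ant0:(0,2)->S->(1,2) | ant1:(1,2)->N->(0,2)
  grid max=5 at (1,2)
Step 3: ant0:(1,2)->N->(0,2) | ant1:(0,2)->S->(1,2)
  grid max=6 at (1,2)
Step 4: ant0:(0,2)->S->(1,2) | ant1:(1,2)->N->(0,2)
  grid max=7 at (1,2)
Final grid:
  0 0 4 0
  0 0 7 0
  0 0 0 0
  0 0 0 0
  0 0 0 0
Max pheromone 7 at (1,2)

Answer: (1,2)=7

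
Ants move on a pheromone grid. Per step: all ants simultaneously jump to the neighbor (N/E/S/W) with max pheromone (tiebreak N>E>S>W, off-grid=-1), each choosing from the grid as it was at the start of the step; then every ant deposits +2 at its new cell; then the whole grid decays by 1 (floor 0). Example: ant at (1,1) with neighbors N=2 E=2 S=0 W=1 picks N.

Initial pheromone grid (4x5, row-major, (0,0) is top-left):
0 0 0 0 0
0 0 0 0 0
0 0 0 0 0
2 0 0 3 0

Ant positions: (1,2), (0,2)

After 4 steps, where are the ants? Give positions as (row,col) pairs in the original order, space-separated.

Step 1: ant0:(1,2)->N->(0,2) | ant1:(0,2)->E->(0,3)
  grid max=2 at (3,3)
Step 2: ant0:(0,2)->E->(0,3) | ant1:(0,3)->W->(0,2)
  grid max=2 at (0,2)
Step 3: ant0:(0,3)->W->(0,2) | ant1:(0,2)->E->(0,3)
  grid max=3 at (0,2)
Step 4: ant0:(0,2)->E->(0,3) | ant1:(0,3)->W->(0,2)
  grid max=4 at (0,2)

(0,3) (0,2)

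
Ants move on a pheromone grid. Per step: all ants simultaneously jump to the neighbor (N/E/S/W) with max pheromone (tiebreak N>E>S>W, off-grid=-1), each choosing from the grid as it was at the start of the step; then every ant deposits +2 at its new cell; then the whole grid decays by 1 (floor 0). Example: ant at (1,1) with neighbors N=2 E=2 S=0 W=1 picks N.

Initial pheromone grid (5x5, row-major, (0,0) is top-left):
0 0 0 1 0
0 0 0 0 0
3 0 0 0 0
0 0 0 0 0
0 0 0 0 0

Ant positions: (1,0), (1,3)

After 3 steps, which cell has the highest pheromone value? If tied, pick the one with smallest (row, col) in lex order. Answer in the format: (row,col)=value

Answer: (2,0)=4

Derivation:
Step 1: ant0:(1,0)->S->(2,0) | ant1:(1,3)->N->(0,3)
  grid max=4 at (2,0)
Step 2: ant0:(2,0)->N->(1,0) | ant1:(0,3)->E->(0,4)
  grid max=3 at (2,0)
Step 3: ant0:(1,0)->S->(2,0) | ant1:(0,4)->W->(0,3)
  grid max=4 at (2,0)
Final grid:
  0 0 0 2 0
  0 0 0 0 0
  4 0 0 0 0
  0 0 0 0 0
  0 0 0 0 0
Max pheromone 4 at (2,0)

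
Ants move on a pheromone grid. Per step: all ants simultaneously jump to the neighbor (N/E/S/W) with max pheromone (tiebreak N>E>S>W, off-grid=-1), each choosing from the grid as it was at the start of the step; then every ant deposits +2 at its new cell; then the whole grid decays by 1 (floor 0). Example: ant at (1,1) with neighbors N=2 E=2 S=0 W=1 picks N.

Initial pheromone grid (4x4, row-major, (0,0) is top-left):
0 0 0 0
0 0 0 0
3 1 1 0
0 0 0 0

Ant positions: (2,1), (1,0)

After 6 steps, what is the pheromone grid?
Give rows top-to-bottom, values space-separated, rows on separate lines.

After step 1: ants at (2,0),(2,0)
  0 0 0 0
  0 0 0 0
  6 0 0 0
  0 0 0 0
After step 2: ants at (1,0),(1,0)
  0 0 0 0
  3 0 0 0
  5 0 0 0
  0 0 0 0
After step 3: ants at (2,0),(2,0)
  0 0 0 0
  2 0 0 0
  8 0 0 0
  0 0 0 0
After step 4: ants at (1,0),(1,0)
  0 0 0 0
  5 0 0 0
  7 0 0 0
  0 0 0 0
After step 5: ants at (2,0),(2,0)
  0 0 0 0
  4 0 0 0
  10 0 0 0
  0 0 0 0
After step 6: ants at (1,0),(1,0)
  0 0 0 0
  7 0 0 0
  9 0 0 0
  0 0 0 0

0 0 0 0
7 0 0 0
9 0 0 0
0 0 0 0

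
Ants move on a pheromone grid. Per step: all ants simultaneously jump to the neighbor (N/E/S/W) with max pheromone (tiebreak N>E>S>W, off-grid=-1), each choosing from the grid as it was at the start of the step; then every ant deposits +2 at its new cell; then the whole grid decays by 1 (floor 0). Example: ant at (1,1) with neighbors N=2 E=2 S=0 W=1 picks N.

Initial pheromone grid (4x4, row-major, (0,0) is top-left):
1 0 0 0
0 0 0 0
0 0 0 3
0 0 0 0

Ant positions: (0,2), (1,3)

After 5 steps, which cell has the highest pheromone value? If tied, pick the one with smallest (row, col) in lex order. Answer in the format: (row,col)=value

Step 1: ant0:(0,2)->E->(0,3) | ant1:(1,3)->S->(2,3)
  grid max=4 at (2,3)
Step 2: ant0:(0,3)->S->(1,3) | ant1:(2,3)->N->(1,3)
  grid max=3 at (1,3)
Step 3: ant0:(1,3)->S->(2,3) | ant1:(1,3)->S->(2,3)
  grid max=6 at (2,3)
Step 4: ant0:(2,3)->N->(1,3) | ant1:(2,3)->N->(1,3)
  grid max=5 at (1,3)
Step 5: ant0:(1,3)->S->(2,3) | ant1:(1,3)->S->(2,3)
  grid max=8 at (2,3)
Final grid:
  0 0 0 0
  0 0 0 4
  0 0 0 8
  0 0 0 0
Max pheromone 8 at (2,3)

Answer: (2,3)=8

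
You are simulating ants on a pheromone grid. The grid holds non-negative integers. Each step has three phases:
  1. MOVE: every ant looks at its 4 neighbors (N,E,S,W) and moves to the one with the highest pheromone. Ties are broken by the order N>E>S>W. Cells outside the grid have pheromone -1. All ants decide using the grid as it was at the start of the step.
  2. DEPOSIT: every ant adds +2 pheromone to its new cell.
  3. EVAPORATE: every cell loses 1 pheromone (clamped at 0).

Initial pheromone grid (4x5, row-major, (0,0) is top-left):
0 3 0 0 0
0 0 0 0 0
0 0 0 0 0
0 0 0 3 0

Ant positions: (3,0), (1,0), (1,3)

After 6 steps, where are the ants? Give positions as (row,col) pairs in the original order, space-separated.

Step 1: ant0:(3,0)->N->(2,0) | ant1:(1,0)->N->(0,0) | ant2:(1,3)->N->(0,3)
  grid max=2 at (0,1)
Step 2: ant0:(2,0)->N->(1,0) | ant1:(0,0)->E->(0,1) | ant2:(0,3)->E->(0,4)
  grid max=3 at (0,1)
Step 3: ant0:(1,0)->N->(0,0) | ant1:(0,1)->E->(0,2) | ant2:(0,4)->S->(1,4)
  grid max=2 at (0,1)
Step 4: ant0:(0,0)->E->(0,1) | ant1:(0,2)->W->(0,1) | ant2:(1,4)->N->(0,4)
  grid max=5 at (0,1)
Step 5: ant0:(0,1)->E->(0,2) | ant1:(0,1)->E->(0,2) | ant2:(0,4)->S->(1,4)
  grid max=4 at (0,1)
Step 6: ant0:(0,2)->W->(0,1) | ant1:(0,2)->W->(0,1) | ant2:(1,4)->N->(0,4)
  grid max=7 at (0,1)

(0,1) (0,1) (0,4)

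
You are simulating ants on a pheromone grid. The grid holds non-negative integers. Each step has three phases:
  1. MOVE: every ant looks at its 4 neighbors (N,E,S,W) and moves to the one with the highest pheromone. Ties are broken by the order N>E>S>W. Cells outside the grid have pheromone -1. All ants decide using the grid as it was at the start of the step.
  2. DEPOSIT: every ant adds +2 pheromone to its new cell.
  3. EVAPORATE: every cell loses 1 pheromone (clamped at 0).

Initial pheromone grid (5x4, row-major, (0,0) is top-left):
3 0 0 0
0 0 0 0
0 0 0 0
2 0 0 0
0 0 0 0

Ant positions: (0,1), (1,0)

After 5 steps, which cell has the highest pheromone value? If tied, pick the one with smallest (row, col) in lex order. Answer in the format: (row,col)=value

Answer: (0,0)=10

Derivation:
Step 1: ant0:(0,1)->W->(0,0) | ant1:(1,0)->N->(0,0)
  grid max=6 at (0,0)
Step 2: ant0:(0,0)->E->(0,1) | ant1:(0,0)->E->(0,1)
  grid max=5 at (0,0)
Step 3: ant0:(0,1)->W->(0,0) | ant1:(0,1)->W->(0,0)
  grid max=8 at (0,0)
Step 4: ant0:(0,0)->E->(0,1) | ant1:(0,0)->E->(0,1)
  grid max=7 at (0,0)
Step 5: ant0:(0,1)->W->(0,0) | ant1:(0,1)->W->(0,0)
  grid max=10 at (0,0)
Final grid:
  10 4 0 0
  0 0 0 0
  0 0 0 0
  0 0 0 0
  0 0 0 0
Max pheromone 10 at (0,0)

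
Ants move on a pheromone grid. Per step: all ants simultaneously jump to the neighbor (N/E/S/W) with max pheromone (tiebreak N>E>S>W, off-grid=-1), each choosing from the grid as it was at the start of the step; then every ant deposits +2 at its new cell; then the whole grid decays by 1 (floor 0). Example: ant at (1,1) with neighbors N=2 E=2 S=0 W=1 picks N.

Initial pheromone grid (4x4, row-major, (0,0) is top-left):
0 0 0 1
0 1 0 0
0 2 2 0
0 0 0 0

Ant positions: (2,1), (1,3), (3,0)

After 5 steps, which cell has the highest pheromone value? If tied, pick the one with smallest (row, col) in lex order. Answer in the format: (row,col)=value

Answer: (2,2)=7

Derivation:
Step 1: ant0:(2,1)->E->(2,2) | ant1:(1,3)->N->(0,3) | ant2:(3,0)->N->(2,0)
  grid max=3 at (2,2)
Step 2: ant0:(2,2)->W->(2,1) | ant1:(0,3)->S->(1,3) | ant2:(2,0)->E->(2,1)
  grid max=4 at (2,1)
Step 3: ant0:(2,1)->E->(2,2) | ant1:(1,3)->N->(0,3) | ant2:(2,1)->E->(2,2)
  grid max=5 at (2,2)
Step 4: ant0:(2,2)->W->(2,1) | ant1:(0,3)->S->(1,3) | ant2:(2,2)->W->(2,1)
  grid max=6 at (2,1)
Step 5: ant0:(2,1)->E->(2,2) | ant1:(1,3)->N->(0,3) | ant2:(2,1)->E->(2,2)
  grid max=7 at (2,2)
Final grid:
  0 0 0 2
  0 0 0 0
  0 5 7 0
  0 0 0 0
Max pheromone 7 at (2,2)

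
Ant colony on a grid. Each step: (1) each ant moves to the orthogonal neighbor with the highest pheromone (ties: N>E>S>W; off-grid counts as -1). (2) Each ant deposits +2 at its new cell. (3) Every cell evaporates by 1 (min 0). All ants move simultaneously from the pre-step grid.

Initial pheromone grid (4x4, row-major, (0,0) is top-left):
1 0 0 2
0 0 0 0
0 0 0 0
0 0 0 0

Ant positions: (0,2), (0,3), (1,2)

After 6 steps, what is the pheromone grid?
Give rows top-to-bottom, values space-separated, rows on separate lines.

After step 1: ants at (0,3),(1,3),(0,2)
  0 0 1 3
  0 0 0 1
  0 0 0 0
  0 0 0 0
After step 2: ants at (1,3),(0,3),(0,3)
  0 0 0 6
  0 0 0 2
  0 0 0 0
  0 0 0 0
After step 3: ants at (0,3),(1,3),(1,3)
  0 0 0 7
  0 0 0 5
  0 0 0 0
  0 0 0 0
After step 4: ants at (1,3),(0,3),(0,3)
  0 0 0 10
  0 0 0 6
  0 0 0 0
  0 0 0 0
After step 5: ants at (0,3),(1,3),(1,3)
  0 0 0 11
  0 0 0 9
  0 0 0 0
  0 0 0 0
After step 6: ants at (1,3),(0,3),(0,3)
  0 0 0 14
  0 0 0 10
  0 0 0 0
  0 0 0 0

0 0 0 14
0 0 0 10
0 0 0 0
0 0 0 0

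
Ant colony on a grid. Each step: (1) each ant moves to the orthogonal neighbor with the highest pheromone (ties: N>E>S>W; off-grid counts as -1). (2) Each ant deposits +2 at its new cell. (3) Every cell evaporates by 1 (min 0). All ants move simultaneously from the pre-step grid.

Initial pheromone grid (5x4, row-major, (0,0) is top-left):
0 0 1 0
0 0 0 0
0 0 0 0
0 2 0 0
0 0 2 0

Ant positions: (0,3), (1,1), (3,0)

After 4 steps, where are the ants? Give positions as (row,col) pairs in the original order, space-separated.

Step 1: ant0:(0,3)->W->(0,2) | ant1:(1,1)->N->(0,1) | ant2:(3,0)->E->(3,1)
  grid max=3 at (3,1)
Step 2: ant0:(0,2)->W->(0,1) | ant1:(0,1)->E->(0,2) | ant2:(3,1)->N->(2,1)
  grid max=3 at (0,2)
Step 3: ant0:(0,1)->E->(0,2) | ant1:(0,2)->W->(0,1) | ant2:(2,1)->S->(3,1)
  grid max=4 at (0,2)
Step 4: ant0:(0,2)->W->(0,1) | ant1:(0,1)->E->(0,2) | ant2:(3,1)->N->(2,1)
  grid max=5 at (0,2)

(0,1) (0,2) (2,1)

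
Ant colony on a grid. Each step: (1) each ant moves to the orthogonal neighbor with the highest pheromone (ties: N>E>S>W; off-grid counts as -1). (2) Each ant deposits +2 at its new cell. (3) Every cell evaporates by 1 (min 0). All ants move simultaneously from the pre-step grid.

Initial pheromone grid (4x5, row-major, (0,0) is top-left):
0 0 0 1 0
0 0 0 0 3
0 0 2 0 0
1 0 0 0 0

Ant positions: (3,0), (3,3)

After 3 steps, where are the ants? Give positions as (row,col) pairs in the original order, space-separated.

Step 1: ant0:(3,0)->N->(2,0) | ant1:(3,3)->N->(2,3)
  grid max=2 at (1,4)
Step 2: ant0:(2,0)->N->(1,0) | ant1:(2,3)->W->(2,2)
  grid max=2 at (2,2)
Step 3: ant0:(1,0)->N->(0,0) | ant1:(2,2)->N->(1,2)
  grid max=1 at (0,0)

(0,0) (1,2)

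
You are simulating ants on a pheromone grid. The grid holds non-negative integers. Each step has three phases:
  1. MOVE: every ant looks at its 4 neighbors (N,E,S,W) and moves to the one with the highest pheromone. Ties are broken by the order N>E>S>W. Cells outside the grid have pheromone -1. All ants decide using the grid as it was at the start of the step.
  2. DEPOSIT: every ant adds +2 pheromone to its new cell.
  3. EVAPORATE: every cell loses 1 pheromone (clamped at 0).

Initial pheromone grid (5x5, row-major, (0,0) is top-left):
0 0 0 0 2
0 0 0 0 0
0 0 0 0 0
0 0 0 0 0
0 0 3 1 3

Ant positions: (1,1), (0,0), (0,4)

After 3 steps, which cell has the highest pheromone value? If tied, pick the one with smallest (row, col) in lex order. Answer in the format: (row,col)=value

Answer: (0,1)=5

Derivation:
Step 1: ant0:(1,1)->N->(0,1) | ant1:(0,0)->E->(0,1) | ant2:(0,4)->S->(1,4)
  grid max=3 at (0,1)
Step 2: ant0:(0,1)->E->(0,2) | ant1:(0,1)->E->(0,2) | ant2:(1,4)->N->(0,4)
  grid max=3 at (0,2)
Step 3: ant0:(0,2)->W->(0,1) | ant1:(0,2)->W->(0,1) | ant2:(0,4)->S->(1,4)
  grid max=5 at (0,1)
Final grid:
  0 5 2 0 1
  0 0 0 0 1
  0 0 0 0 0
  0 0 0 0 0
  0 0 0 0 0
Max pheromone 5 at (0,1)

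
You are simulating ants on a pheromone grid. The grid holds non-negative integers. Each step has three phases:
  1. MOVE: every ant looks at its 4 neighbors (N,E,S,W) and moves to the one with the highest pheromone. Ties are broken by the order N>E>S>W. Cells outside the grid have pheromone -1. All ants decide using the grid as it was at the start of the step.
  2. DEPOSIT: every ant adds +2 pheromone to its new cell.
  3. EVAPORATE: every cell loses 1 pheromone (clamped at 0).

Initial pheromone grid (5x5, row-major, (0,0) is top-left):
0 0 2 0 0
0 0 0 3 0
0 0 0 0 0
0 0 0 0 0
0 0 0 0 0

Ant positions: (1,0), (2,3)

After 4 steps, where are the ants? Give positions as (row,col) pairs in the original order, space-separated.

Step 1: ant0:(1,0)->N->(0,0) | ant1:(2,3)->N->(1,3)
  grid max=4 at (1,3)
Step 2: ant0:(0,0)->E->(0,1) | ant1:(1,3)->N->(0,3)
  grid max=3 at (1,3)
Step 3: ant0:(0,1)->E->(0,2) | ant1:(0,3)->S->(1,3)
  grid max=4 at (1,3)
Step 4: ant0:(0,2)->E->(0,3) | ant1:(1,3)->N->(0,3)
  grid max=3 at (0,3)

(0,3) (0,3)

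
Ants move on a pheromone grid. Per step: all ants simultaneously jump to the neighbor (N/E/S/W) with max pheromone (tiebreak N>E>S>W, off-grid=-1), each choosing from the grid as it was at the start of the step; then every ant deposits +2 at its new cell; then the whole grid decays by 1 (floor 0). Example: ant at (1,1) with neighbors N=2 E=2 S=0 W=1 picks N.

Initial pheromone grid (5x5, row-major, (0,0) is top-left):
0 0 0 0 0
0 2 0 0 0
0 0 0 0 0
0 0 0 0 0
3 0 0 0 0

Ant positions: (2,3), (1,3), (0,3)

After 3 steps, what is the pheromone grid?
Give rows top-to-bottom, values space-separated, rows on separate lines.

After step 1: ants at (1,3),(0,3),(0,4)
  0 0 0 1 1
  0 1 0 1 0
  0 0 0 0 0
  0 0 0 0 0
  2 0 0 0 0
After step 2: ants at (0,3),(0,4),(0,3)
  0 0 0 4 2
  0 0 0 0 0
  0 0 0 0 0
  0 0 0 0 0
  1 0 0 0 0
After step 3: ants at (0,4),(0,3),(0,4)
  0 0 0 5 5
  0 0 0 0 0
  0 0 0 0 0
  0 0 0 0 0
  0 0 0 0 0

0 0 0 5 5
0 0 0 0 0
0 0 0 0 0
0 0 0 0 0
0 0 0 0 0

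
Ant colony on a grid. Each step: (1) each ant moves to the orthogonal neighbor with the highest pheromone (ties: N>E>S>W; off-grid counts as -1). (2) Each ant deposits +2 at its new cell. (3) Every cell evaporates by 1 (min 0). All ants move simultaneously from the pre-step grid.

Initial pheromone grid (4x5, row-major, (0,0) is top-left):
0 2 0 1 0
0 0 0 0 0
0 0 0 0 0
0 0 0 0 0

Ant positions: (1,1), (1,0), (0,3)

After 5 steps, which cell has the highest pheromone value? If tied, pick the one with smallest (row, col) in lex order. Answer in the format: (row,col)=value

Answer: (0,1)=7

Derivation:
Step 1: ant0:(1,1)->N->(0,1) | ant1:(1,0)->N->(0,0) | ant2:(0,3)->E->(0,4)
  grid max=3 at (0,1)
Step 2: ant0:(0,1)->W->(0,0) | ant1:(0,0)->E->(0,1) | ant2:(0,4)->S->(1,4)
  grid max=4 at (0,1)
Step 3: ant0:(0,0)->E->(0,1) | ant1:(0,1)->W->(0,0) | ant2:(1,4)->N->(0,4)
  grid max=5 at (0,1)
Step 4: ant0:(0,1)->W->(0,0) | ant1:(0,0)->E->(0,1) | ant2:(0,4)->S->(1,4)
  grid max=6 at (0,1)
Step 5: ant0:(0,0)->E->(0,1) | ant1:(0,1)->W->(0,0) | ant2:(1,4)->N->(0,4)
  grid max=7 at (0,1)
Final grid:
  5 7 0 0 1
  0 0 0 0 0
  0 0 0 0 0
  0 0 0 0 0
Max pheromone 7 at (0,1)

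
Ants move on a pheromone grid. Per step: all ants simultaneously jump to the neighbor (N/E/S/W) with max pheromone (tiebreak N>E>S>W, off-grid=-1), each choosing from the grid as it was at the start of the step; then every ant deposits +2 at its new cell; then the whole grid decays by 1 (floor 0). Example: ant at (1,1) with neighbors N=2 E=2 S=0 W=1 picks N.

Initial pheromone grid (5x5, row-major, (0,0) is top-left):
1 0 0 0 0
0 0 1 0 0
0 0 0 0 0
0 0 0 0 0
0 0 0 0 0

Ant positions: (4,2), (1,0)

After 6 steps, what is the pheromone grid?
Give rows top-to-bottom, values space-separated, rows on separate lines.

After step 1: ants at (3,2),(0,0)
  2 0 0 0 0
  0 0 0 0 0
  0 0 0 0 0
  0 0 1 0 0
  0 0 0 0 0
After step 2: ants at (2,2),(0,1)
  1 1 0 0 0
  0 0 0 0 0
  0 0 1 0 0
  0 0 0 0 0
  0 0 0 0 0
After step 3: ants at (1,2),(0,0)
  2 0 0 0 0
  0 0 1 0 0
  0 0 0 0 0
  0 0 0 0 0
  0 0 0 0 0
After step 4: ants at (0,2),(0,1)
  1 1 1 0 0
  0 0 0 0 0
  0 0 0 0 0
  0 0 0 0 0
  0 0 0 0 0
After step 5: ants at (0,1),(0,2)
  0 2 2 0 0
  0 0 0 0 0
  0 0 0 0 0
  0 0 0 0 0
  0 0 0 0 0
After step 6: ants at (0,2),(0,1)
  0 3 3 0 0
  0 0 0 0 0
  0 0 0 0 0
  0 0 0 0 0
  0 0 0 0 0

0 3 3 0 0
0 0 0 0 0
0 0 0 0 0
0 0 0 0 0
0 0 0 0 0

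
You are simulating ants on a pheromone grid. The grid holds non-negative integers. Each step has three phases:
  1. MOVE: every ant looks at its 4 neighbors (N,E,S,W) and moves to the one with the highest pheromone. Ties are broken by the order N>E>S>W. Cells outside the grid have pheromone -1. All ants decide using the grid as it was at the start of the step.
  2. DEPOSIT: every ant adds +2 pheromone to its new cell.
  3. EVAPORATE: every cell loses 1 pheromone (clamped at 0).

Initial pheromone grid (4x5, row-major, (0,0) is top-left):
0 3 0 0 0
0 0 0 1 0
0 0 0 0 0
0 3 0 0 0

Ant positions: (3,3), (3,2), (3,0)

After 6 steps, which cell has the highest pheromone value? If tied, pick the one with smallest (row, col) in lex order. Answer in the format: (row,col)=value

Step 1: ant0:(3,3)->N->(2,3) | ant1:(3,2)->W->(3,1) | ant2:(3,0)->E->(3,1)
  grid max=6 at (3,1)
Step 2: ant0:(2,3)->N->(1,3) | ant1:(3,1)->N->(2,1) | ant2:(3,1)->N->(2,1)
  grid max=5 at (3,1)
Step 3: ant0:(1,3)->N->(0,3) | ant1:(2,1)->S->(3,1) | ant2:(2,1)->S->(3,1)
  grid max=8 at (3,1)
Step 4: ant0:(0,3)->E->(0,4) | ant1:(3,1)->N->(2,1) | ant2:(3,1)->N->(2,1)
  grid max=7 at (3,1)
Step 5: ant0:(0,4)->S->(1,4) | ant1:(2,1)->S->(3,1) | ant2:(2,1)->S->(3,1)
  grid max=10 at (3,1)
Step 6: ant0:(1,4)->N->(0,4) | ant1:(3,1)->N->(2,1) | ant2:(3,1)->N->(2,1)
  grid max=9 at (3,1)
Final grid:
  0 0 0 0 1
  0 0 0 0 0
  0 7 0 0 0
  0 9 0 0 0
Max pheromone 9 at (3,1)

Answer: (3,1)=9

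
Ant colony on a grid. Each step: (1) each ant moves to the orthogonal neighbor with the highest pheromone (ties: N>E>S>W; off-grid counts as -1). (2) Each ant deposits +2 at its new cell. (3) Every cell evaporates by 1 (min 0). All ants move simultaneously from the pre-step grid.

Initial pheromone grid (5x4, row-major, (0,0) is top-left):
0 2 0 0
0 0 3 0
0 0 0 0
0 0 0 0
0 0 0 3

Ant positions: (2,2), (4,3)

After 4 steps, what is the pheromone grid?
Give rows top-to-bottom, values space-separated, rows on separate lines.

After step 1: ants at (1,2),(3,3)
  0 1 0 0
  0 0 4 0
  0 0 0 0
  0 0 0 1
  0 0 0 2
After step 2: ants at (0,2),(4,3)
  0 0 1 0
  0 0 3 0
  0 0 0 0
  0 0 0 0
  0 0 0 3
After step 3: ants at (1,2),(3,3)
  0 0 0 0
  0 0 4 0
  0 0 0 0
  0 0 0 1
  0 0 0 2
After step 4: ants at (0,2),(4,3)
  0 0 1 0
  0 0 3 0
  0 0 0 0
  0 0 0 0
  0 0 0 3

0 0 1 0
0 0 3 0
0 0 0 0
0 0 0 0
0 0 0 3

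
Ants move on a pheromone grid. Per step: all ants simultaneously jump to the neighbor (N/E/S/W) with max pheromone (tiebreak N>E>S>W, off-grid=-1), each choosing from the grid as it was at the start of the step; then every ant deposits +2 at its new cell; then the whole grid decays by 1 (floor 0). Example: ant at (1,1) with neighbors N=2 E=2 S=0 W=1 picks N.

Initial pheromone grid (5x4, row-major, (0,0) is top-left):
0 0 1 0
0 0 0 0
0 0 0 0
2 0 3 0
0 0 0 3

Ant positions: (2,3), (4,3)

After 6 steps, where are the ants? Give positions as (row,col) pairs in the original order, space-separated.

Step 1: ant0:(2,3)->N->(1,3) | ant1:(4,3)->N->(3,3)
  grid max=2 at (3,2)
Step 2: ant0:(1,3)->N->(0,3) | ant1:(3,3)->S->(4,3)
  grid max=3 at (4,3)
Step 3: ant0:(0,3)->S->(1,3) | ant1:(4,3)->N->(3,3)
  grid max=2 at (4,3)
Step 4: ant0:(1,3)->N->(0,3) | ant1:(3,3)->S->(4,3)
  grid max=3 at (4,3)
Step 5: ant0:(0,3)->S->(1,3) | ant1:(4,3)->N->(3,3)
  grid max=2 at (4,3)
Step 6: ant0:(1,3)->N->(0,3) | ant1:(3,3)->S->(4,3)
  grid max=3 at (4,3)

(0,3) (4,3)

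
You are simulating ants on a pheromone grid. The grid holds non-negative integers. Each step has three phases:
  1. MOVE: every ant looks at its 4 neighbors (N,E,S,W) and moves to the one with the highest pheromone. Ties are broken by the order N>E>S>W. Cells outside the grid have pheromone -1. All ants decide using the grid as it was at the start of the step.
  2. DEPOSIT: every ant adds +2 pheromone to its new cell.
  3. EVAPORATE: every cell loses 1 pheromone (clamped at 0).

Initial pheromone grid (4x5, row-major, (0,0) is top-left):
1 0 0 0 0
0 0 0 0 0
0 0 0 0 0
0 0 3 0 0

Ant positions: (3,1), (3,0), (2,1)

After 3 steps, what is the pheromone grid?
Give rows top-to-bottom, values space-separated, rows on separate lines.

After step 1: ants at (3,2),(2,0),(1,1)
  0 0 0 0 0
  0 1 0 0 0
  1 0 0 0 0
  0 0 4 0 0
After step 2: ants at (2,2),(1,0),(0,1)
  0 1 0 0 0
  1 0 0 0 0
  0 0 1 0 0
  0 0 3 0 0
After step 3: ants at (3,2),(0,0),(0,2)
  1 0 1 0 0
  0 0 0 0 0
  0 0 0 0 0
  0 0 4 0 0

1 0 1 0 0
0 0 0 0 0
0 0 0 0 0
0 0 4 0 0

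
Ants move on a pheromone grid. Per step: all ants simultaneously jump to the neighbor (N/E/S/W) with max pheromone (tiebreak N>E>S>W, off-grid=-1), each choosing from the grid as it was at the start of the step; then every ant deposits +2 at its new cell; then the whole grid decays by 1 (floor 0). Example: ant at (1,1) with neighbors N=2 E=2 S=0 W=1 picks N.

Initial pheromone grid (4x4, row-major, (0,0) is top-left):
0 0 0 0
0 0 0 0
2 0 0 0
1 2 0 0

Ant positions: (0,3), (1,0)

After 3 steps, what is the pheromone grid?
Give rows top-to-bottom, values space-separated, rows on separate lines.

After step 1: ants at (1,3),(2,0)
  0 0 0 0
  0 0 0 1
  3 0 0 0
  0 1 0 0
After step 2: ants at (0,3),(1,0)
  0 0 0 1
  1 0 0 0
  2 0 0 0
  0 0 0 0
After step 3: ants at (1,3),(2,0)
  0 0 0 0
  0 0 0 1
  3 0 0 0
  0 0 0 0

0 0 0 0
0 0 0 1
3 0 0 0
0 0 0 0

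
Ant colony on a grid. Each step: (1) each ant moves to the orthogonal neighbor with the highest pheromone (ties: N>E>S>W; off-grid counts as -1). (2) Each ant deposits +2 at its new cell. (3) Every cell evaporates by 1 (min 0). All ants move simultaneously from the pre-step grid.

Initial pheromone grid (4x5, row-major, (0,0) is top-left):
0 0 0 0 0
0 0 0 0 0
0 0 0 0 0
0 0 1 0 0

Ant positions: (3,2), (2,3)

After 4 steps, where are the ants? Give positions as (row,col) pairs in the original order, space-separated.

Step 1: ant0:(3,2)->N->(2,2) | ant1:(2,3)->N->(1,3)
  grid max=1 at (1,3)
Step 2: ant0:(2,2)->N->(1,2) | ant1:(1,3)->N->(0,3)
  grid max=1 at (0,3)
Step 3: ant0:(1,2)->N->(0,2) | ant1:(0,3)->E->(0,4)
  grid max=1 at (0,2)
Step 4: ant0:(0,2)->E->(0,3) | ant1:(0,4)->S->(1,4)
  grid max=1 at (0,3)

(0,3) (1,4)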